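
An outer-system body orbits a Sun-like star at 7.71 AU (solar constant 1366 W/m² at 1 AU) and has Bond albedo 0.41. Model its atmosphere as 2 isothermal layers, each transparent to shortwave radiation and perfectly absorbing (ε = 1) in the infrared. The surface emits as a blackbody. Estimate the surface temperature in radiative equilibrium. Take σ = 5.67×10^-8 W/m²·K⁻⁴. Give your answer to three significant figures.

116 K

By the inverse-square law, S = 1366/7.71² = 22.98 W/m².
The effective emission temperature is T_e = [S(1−α)/(4σ)]^¼ = 87.93 K.
With N = 2 opaque layers, T_s = (N+1)^(1/4)·T_e = 3^(1/4)·87.93 = 115.7 K.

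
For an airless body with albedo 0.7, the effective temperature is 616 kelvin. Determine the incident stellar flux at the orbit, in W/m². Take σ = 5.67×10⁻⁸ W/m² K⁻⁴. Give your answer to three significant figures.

1.09×10^5 W/m²

Invert the energy balance for S: S = 4σT⁴/(1−α).
The emitted flux is σT⁴ = 8164 W/m².
S = 4·8164/0.3 = 1.089×10^5 W/m².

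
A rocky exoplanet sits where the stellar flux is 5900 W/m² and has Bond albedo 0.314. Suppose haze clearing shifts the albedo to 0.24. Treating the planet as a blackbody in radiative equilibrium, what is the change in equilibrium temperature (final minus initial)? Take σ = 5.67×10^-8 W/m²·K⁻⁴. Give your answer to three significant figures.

9.48 K

With α = 0.314, T₁ = 365.5 K.
Final:   T₂ = [S(1−0.24)/(4σ)]^(1/4) = 375.0 K.
Change: 375.0 − 365.5 = 9.481 K.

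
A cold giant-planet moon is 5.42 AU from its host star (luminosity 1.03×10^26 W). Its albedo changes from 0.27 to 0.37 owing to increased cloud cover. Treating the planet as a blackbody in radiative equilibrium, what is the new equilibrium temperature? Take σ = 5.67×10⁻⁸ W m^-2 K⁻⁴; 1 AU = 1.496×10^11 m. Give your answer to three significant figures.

d = 5.42 × 1.496×10^11 m = 8.108×10^11 m.
S = L/(4πd²) = 12.47 W m^-2.
New equilibrium: T₂ = [(1−0.37)·12.47/(4σ)]^(1/4) = 76.71 K.

76.7 kelvin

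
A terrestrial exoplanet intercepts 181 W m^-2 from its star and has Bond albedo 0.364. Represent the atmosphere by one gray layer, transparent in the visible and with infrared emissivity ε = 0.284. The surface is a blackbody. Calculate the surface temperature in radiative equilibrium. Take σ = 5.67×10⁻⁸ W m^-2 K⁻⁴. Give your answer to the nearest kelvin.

Effective emission temperature (TOA balance): σT_e⁴ = S(1−α)/4 = 28.78 W m^-2 → T_e = 150.1 K.
The surface balance (absorbed SW + ε·downward IR = σT_s⁴) with T_a⁴ = T_s⁴/2 reduces to T_s = T_e·[2/(2−ε)]^¼ = 156.0 K.

156 kelvin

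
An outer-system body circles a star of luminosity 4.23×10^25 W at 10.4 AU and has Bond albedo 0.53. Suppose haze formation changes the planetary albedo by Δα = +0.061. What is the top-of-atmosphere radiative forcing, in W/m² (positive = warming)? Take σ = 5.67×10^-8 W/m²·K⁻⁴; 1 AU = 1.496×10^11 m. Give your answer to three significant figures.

d = 10.4 × 1.496×10^11 m = 1.556×10^12 m.
Flux at the orbit: S = L/(4πd²) = 4.23×10^25/(4π·(1.56×10^12)²) = 1.391 W/m².
ΔF = −(S/4)Δα = −(1.391/4)×(+0.061) = -0.02121 W/m².

-0.0212 W/m²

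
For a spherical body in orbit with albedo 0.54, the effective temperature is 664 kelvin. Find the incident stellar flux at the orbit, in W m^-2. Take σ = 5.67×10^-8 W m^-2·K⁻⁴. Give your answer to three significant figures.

95800 W m^-2

From S(1−α)/4 = σT⁴: S = 4σT⁴/(1−α).
The emitted flux is σT⁴ = 11020 W m^-2.
S = 4·11020/0.46 = 95840 W m^-2.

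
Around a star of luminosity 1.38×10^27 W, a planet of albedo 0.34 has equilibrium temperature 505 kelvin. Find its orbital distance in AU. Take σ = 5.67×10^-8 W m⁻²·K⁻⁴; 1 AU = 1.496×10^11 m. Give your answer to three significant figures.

Required flux: S = 4σT⁴/(1−α) = 22350 W m⁻².
S = L/(4πd²) → d = √(L/4πS) = √(1.38×10^27/(4π·22350)) = 7.010×10^10 m = 0.4686 AU.

0.469 AU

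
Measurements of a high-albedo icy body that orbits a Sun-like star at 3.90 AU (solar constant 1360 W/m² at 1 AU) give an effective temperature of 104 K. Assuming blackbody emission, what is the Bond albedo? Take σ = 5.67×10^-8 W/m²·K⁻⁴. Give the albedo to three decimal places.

Irradiance scales as 1/d², so S = 1360 W/m² × (1/3.90)² = 89.41 W/m².
Rearranging the radiative balance, α = 1 − 4σT⁴/S.
4σT⁴ = 4·5.67×10⁻⁸·(104)⁴ = 26.53 W/m².
1−α = 26.53/89.41 = 0.2967, so α = 0.7033.

0.703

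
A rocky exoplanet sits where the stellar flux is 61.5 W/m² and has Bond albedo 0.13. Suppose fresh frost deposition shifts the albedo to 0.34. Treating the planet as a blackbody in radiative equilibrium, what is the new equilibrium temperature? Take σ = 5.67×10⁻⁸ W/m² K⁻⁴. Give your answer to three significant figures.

With the new albedo, S(1−α₂)/4 = 10.15 W/m², so T₂ = 115.7 K.

116 kelvin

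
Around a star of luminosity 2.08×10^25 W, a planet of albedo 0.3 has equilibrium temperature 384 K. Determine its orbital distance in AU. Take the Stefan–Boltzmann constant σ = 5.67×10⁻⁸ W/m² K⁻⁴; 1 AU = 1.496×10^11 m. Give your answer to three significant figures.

0.102 AU

The flux needed for this T is 4σT⁴/(1−0.3) = 7045 W/m².
Then d = [L/(4πS)]^(1/2) = 1.533×10^10 m, i.e. 0.1025 AU.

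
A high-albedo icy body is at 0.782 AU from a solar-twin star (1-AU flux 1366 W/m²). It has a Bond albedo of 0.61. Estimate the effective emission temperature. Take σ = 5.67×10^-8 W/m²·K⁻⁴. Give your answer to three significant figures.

249 K

By the inverse-square law, S = 1366/0.782² = 2234 W/m².
Absorbed flux (global mean): S(1−α)/4 = 2234·0.39/4 = 217.8 W/m².
Set σT⁴ = 217.8 → T = (217.8/σ)^(1/4) = 249.0 K.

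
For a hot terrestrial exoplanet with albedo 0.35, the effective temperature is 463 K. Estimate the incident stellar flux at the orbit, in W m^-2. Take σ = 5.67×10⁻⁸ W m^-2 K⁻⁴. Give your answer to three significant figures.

16000 W m^-2

Invert the energy balance for S: S = 4σT⁴/(1−α).
The emitted flux is σT⁴ = 2606 W m^-2.
So S = 4×2606/(1−0.35) = 16030 W m^-2.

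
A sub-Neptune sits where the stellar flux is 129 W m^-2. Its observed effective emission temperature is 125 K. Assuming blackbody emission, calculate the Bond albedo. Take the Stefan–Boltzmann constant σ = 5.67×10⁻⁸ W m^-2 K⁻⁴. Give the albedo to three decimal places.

Rearranging the radiative balance, α = 1 − 4σT⁴/S.
4σT⁴ = 4·5.67×10⁻⁸·(125)⁴ = 55.37 W m^-2.
Hence α = 1 − 55.37/129.0 = 0.5708.

0.571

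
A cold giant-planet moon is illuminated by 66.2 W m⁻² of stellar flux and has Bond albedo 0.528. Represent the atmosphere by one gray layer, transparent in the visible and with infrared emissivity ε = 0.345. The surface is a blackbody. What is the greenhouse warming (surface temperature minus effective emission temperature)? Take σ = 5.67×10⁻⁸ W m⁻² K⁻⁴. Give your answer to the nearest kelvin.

At the top of the atmosphere, σT_e⁴ = S(1−α)/4 = 7.812 W m⁻², giving T_e = 108.3 K.
The surface balance (absorbed SW + ε·downward IR = σT_s⁴) with T_a⁴ = T_s⁴/2 reduces to T_s = T_e·[2/(2−ε)]^¼ = 113.6 K.
T_s − T_e = 113.6 − 108.3 = 5.252 K.

5 K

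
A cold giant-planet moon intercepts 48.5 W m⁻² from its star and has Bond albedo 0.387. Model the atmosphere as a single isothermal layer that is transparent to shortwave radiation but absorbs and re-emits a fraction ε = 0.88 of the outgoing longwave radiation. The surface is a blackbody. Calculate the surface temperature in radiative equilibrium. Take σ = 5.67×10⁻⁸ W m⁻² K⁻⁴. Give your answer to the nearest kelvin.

124 kelvin

Effective emission temperature (TOA balance): σT_e⁴ = S(1−α)/4 = 7.433 W m⁻² → T_e = 107.0 K.
For a single slab of emissivity ε, T_s⁴ = 2T_e⁴/(2−ε); thus T_s = 107.0·(1.786)^(1/4) = 123.7 K.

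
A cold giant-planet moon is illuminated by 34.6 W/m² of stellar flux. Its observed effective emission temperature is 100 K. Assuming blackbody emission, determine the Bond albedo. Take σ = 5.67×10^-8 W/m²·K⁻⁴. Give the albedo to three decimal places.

Energy balance: S(1−α)/4 = σT⁴, so 1−α = 4σT⁴/S.
4σT⁴ = 4·5.67×10⁻⁸·(100)⁴ = 22.68 W/m².
1−α = 22.68/34.60 = 0.6555, so α = 0.3445.

0.345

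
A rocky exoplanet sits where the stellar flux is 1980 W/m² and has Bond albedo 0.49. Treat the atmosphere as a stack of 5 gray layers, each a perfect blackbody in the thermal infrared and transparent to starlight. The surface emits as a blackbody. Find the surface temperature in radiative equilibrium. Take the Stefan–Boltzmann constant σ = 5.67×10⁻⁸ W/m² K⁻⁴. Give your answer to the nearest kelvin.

The effective emission temperature is T_e = [S(1−α)/(4σ)]^¼ = 258.3 K.
With N = 5 opaque layers, T_s = (N+1)^(1/4)·T_e = 6^(1/4)·258.3 = 404.3 K.

404 kelvin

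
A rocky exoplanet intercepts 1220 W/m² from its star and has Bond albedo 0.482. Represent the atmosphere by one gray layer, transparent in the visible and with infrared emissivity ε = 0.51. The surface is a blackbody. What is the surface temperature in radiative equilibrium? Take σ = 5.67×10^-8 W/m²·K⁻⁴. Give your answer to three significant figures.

The planet radiates to space at T_e = [S(1−α)/(4σ)]^(1/4) = 229.8 K.
The surface balance (absorbed SW + ε·downward IR = σT_s⁴) with T_a⁴ = T_s⁴/2 reduces to T_s = T_e·[2/(2−ε)]^¼ = 247.3 K.

247 kelvin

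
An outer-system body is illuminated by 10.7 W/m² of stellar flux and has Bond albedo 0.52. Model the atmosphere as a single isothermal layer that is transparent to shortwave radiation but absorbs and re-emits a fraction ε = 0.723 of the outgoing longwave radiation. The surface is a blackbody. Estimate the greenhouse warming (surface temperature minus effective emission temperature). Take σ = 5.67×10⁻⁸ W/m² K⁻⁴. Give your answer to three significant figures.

8.19 kelvin

At the top of the atmosphere, σT_e⁴ = S(1−α)/4 = 1.284 W/m², giving T_e = 68.98 K.
Surface balance with a leaky layer gives σT_s⁴ = σT_e⁴·2/(2−ε), so T_s = T_e·[2/(2−0.723)]^(1/4) = 77.17 K.
The atmosphere warms the surface by 8.188 K.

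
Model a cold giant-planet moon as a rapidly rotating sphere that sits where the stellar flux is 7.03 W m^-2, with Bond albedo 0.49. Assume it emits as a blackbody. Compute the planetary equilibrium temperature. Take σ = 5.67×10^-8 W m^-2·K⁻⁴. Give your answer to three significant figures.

63.1 K

The planet absorbs (1−α)S over its disc πR² and re-emits over 4πR², so the mean absorbed flux is (1−0.49)·7.030/4 = 0.8963 W m^-2.
Set σT⁴ = 0.8963 → T = (0.8963/σ)^(1/4) = 63.06 K.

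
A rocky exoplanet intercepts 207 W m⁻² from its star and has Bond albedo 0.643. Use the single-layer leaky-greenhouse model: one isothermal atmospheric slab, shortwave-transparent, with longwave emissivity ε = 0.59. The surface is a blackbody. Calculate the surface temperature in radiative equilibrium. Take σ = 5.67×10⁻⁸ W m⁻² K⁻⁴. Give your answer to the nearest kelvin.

147 K

The planet radiates to space at T_e = [S(1−α)/(4σ)]^(1/4) = 134.4 K.
Surface balance with a leaky layer gives σT_s⁴ = σT_e⁴·2/(2−ε), so T_s = T_e·[2/(2−0.59)]^(1/4) = 146.6 K.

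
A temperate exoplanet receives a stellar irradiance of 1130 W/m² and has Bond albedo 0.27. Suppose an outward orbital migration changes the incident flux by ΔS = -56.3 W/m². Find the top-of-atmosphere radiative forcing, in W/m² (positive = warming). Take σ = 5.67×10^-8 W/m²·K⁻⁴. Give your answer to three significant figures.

-10.3 W/m²

TOA radiative forcing: ΔF = (1−α)ΔS/4 = 0.73·(-56.3)/4 = -10.27 W/m².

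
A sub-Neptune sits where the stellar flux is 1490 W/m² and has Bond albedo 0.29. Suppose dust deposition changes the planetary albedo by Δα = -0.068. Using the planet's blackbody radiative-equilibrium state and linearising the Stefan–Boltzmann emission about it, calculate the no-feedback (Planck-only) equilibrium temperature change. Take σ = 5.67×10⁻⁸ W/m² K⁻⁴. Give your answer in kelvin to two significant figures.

Reference equilibrium: T_e = [S(1−α)/(4σ)]^(1/4) = 261.3 K.
The change in absorbed flux is Δ[S(1−α)/4] = −SΔα/4 = 25.33 W/m².
Planck response: λ_P = 4σT_e³ = 4·5.67×10⁻⁸·(261.3)³ = 4.048 W/m²/K.
Hence the no-feedback warming is ΔF/(4σT_e³) = 6.26 K.

6.3 K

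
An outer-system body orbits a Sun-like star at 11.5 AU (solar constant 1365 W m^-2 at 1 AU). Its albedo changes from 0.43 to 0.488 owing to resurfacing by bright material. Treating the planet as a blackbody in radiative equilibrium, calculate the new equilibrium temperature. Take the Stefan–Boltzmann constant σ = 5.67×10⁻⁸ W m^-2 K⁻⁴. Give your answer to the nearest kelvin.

Flux at the orbit: S = 1365/(11.5)² = 10.32 W m^-2.
New equilibrium: T₂ = [(1−0.488)·10.32/(4σ)]^(1/4) = 69.48 K.

69 K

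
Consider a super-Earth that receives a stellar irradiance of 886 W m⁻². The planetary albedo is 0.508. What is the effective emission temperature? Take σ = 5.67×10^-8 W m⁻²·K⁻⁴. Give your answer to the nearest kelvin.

Absorbed flux (global mean): S(1−α)/4 = 886.0·0.492/4 = 109.0 W m⁻².
Set σT⁴ = 109.0 → T = (109.0/σ)^(1/4) = 209.4 K.

209 K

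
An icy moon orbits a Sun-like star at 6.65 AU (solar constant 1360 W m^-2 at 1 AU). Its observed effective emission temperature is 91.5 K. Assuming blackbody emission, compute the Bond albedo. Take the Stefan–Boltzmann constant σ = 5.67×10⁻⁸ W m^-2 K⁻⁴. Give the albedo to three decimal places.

Irradiance scales as 1/d², so S = 1360 W m^-2 × (1/6.65)² = 30.75 W m^-2.
From σT⁴ = S(1−α)/4 we invert for α: 1−α = 4σT⁴/S.
σT⁴ = 3.974 W m^-2, so 4σT⁴ = 15.90 W m^-2.
Hence α = 1 − 15.90/30.75 = 0.4831.

0.483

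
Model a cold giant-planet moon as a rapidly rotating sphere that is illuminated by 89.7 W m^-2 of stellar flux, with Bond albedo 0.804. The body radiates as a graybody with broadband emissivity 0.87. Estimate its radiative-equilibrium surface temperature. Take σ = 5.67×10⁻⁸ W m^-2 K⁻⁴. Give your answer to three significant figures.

97.2 K

Absorbed flux (global mean): S(1−α)/4 = 89.70·0.196/4 = 4.395 W m^-2.
Radiative balance εσT⁴ = 4.395 gives T = [4.395/(0.87·σ)]^(1/4) = 97.16 K.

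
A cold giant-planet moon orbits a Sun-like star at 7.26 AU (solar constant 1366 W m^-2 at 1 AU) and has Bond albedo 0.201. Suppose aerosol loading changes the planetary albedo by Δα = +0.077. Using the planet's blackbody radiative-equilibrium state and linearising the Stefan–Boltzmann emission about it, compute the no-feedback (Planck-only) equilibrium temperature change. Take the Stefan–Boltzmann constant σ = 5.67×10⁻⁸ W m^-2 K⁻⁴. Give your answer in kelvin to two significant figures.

-2.4 kelvin

By the inverse-square law, S = 1366/7.26² = 25.92 W m^-2.
Unperturbed T_e = [25.92·(1−0.201)/(4σ)]^¼ = 97.75 K.
The change in absorbed flux is Δ[S(1−α)/4] = −SΔα/4 = -0.4989 W m^-2.
Planck response: λ_P = 4σT_e³ = 4·5.67×10⁻⁸·(97.75)³ = 0.2118 W m^-2/K.
Hence the no-feedback warming is ΔF/(4σT_e³) = -2.36 K.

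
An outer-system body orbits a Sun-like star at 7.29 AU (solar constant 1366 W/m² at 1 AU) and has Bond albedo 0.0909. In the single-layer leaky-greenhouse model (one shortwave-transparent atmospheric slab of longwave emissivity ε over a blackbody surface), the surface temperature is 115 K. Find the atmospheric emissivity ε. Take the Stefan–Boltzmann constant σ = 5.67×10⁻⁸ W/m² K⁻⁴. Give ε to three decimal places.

0.822

By the inverse-square law, S = 1366/7.29² = 25.70 W/m².
First, T_e = [25.70·(1−0.0909)/(4σ)]^(1/4) = 100.7 K.
Since (2−ε)/2 = (T_e/T_s)⁴ = 0.5891, ε = 0.8218.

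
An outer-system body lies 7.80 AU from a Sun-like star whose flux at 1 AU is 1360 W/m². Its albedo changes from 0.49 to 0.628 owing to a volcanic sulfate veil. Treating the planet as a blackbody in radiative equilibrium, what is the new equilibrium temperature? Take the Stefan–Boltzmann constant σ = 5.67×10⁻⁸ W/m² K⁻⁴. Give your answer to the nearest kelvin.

Irradiance scales as 1/d², so S = 1360 W/m² × (1/7.80)² = 22.35 W/m².
With the new albedo, S(1−α₂)/4 = 2.079 W/m², so T₂ = 77.81 K.

78 K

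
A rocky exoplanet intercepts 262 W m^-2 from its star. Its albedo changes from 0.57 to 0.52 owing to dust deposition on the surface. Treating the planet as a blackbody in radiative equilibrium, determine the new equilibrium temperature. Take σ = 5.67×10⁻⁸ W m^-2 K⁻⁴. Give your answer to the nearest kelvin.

153 kelvin

With the new albedo, S(1−α₂)/4 = 31.44 W m^-2, so T₂ = 153.5 K.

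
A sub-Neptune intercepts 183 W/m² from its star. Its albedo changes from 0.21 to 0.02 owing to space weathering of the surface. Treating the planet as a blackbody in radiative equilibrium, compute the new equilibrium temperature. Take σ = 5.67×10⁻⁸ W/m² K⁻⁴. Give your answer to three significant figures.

168 K

New equilibrium: T₂ = [(1−0.02)·183.0/(4σ)]^(1/4) = 167.7 K.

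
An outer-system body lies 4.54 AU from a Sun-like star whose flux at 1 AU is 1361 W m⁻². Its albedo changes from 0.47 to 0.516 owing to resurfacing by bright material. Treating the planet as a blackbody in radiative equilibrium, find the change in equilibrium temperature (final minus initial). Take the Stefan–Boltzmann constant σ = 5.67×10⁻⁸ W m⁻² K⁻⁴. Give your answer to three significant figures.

By the inverse-square law, S = 1361/4.54² = 66.03 W m⁻².
With α = 0.47, T₁ = 111.5 K.
After:  T₂ = [66.03·0.484/(4σ)]^(1/4) = 109.0 K.
Change: 109.0 − 111.5 = -2.501 K.

-2.50 kelvin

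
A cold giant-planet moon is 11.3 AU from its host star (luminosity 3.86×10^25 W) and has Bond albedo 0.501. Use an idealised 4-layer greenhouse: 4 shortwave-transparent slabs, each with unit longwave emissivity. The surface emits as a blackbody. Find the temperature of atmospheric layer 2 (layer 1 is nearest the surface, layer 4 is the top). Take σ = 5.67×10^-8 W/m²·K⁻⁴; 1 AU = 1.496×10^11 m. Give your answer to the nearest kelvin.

52 kelvin

d = 11.3 × 1.496×10^11 m = 1.690×10^12 m.
Spreading L over a sphere of radius d: S = 3.86×10^25/(4π·1.69×10^12²) = 1.075 W/m².
OLR = S(1−α)/4 = 0.1341 W/m²; the top layer radiates at T_e = 39.22 K.
Each opaque layer satisfies 2T_j⁴ = T_{j−1}⁴ + T_{j+1}⁴, giving T_k⁴ = (N+1−k)T_e⁴.
T_2 = (3)^(1/4)·39.22 = 51.61 K.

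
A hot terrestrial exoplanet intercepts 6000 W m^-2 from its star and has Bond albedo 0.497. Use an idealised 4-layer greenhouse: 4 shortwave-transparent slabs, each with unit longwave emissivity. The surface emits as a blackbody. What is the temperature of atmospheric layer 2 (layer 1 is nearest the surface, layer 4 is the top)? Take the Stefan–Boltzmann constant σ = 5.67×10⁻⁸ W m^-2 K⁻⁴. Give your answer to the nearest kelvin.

Top-of-atmosphere balance: σT_e⁴ = S(1−α)/4 = 754.5 W m^-2 → T_e = 339.6 K.
The net upward flux σT_e⁴ is constant between every pair of levels, so T_k⁴ = (N+1−k)T_e⁴.
T_2 = (3)^(1/4)·339.6 = 447.0 K.

447 K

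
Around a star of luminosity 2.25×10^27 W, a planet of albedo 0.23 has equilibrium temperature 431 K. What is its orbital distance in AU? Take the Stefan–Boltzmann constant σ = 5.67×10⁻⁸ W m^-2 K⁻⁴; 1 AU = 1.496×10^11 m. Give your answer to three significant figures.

0.887 AU

Required flux: S = 4σT⁴/(1−α) = 10160 W m^-2.
From L = 4πd²S, d = √(2.25×10^27/(4π·10160)) = 1.327×10^11 m = 0.8872 AU.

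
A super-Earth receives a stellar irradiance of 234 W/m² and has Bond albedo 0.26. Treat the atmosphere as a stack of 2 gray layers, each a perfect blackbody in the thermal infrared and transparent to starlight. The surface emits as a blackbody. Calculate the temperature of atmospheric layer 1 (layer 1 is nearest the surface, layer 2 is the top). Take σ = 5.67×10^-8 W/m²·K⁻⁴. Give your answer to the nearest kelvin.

198 K

The effective emission temperature is T_e = [S(1−α)/(4σ)]^¼ = 166.2 K.
In the N-layer model, layer k (counted from the surface) has T_k = (N+1−k)^(1/4)·T_e.
T_1 = (2)^(1/4)·166.2 = 197.7 K.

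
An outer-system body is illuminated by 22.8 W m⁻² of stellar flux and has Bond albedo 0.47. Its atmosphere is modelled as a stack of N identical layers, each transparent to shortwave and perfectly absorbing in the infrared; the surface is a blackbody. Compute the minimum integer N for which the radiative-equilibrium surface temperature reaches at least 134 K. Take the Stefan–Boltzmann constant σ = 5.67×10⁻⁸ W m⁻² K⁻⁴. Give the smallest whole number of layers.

6

OLR = S(1−α)/4 = 3.021 W m⁻²; the top layer radiates at T_e = 85.44 K.
Since T_s⁴ = (N+1)T_e⁴, we need N ≥ (T_s/T_e)⁴ − 1 = 5.051.
So N ≥ 5.051; the smallest integer is N = 6.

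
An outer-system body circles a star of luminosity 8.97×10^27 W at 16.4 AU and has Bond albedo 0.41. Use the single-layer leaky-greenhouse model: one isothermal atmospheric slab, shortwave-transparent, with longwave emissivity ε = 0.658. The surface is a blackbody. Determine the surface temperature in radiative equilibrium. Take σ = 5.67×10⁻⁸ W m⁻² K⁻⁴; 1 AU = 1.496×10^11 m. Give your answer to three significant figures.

146 kelvin

d = 16.4 × 1.496×10^11 m = 2.453×10^12 m.
Flux at the orbit: S = L/(4πd²) = 8.97×10^27/(4π·(2.45×10^12)²) = 118.6 W m⁻².
Effective emission temperature (TOA balance): σT_e⁴ = S(1−α)/4 = 17.49 W m⁻² → T_e = 132.5 K.
For a single slab of emissivity ε, T_s⁴ = 2T_e⁴/(2−ε); thus T_s = 132.5·(1.49)^(1/4) = 146.4 K.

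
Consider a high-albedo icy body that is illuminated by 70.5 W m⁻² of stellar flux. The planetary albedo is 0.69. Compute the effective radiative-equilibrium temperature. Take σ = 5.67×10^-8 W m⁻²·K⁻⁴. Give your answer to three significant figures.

Averaging over the sphere, the absorbed flux is S(1−α)/4 = 5.464 W m⁻².
Balancing against σT⁴: T = (5.464/5.67×10⁻⁸)^(1/4) = 99.08 K.

99.1 K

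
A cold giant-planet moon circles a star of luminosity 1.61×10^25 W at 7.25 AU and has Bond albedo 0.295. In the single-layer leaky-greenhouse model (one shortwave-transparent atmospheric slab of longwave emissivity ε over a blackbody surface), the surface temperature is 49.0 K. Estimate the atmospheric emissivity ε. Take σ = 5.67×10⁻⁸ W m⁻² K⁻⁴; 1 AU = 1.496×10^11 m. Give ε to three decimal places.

d = 7.25 × 1.496×10^11 m = 1.085×10^12 m.
S = L/(4πd²) = 1.089 W m⁻².
First, T_e = [1.089·(1−0.295)/(4σ)]^(1/4) = 42.89 K.
T_s⁴ = T_e⁴·2/(2−ε) → ε = 2 − 2(T_e/T_s)⁴ = 2 − 2·(42.89/49.0)⁴ = 0.8255.

0.825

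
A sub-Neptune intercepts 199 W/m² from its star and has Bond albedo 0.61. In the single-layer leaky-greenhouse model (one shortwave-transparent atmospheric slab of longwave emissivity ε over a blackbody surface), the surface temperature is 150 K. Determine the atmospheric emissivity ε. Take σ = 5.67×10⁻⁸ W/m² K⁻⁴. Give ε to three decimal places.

0.648

First, T_e = [199.0·(1−0.61)/(4σ)]^(1/4) = 136.0 K.
T_s⁴ = T_e⁴·2/(2−ε) → ε = 2 − 2(T_e/T_s)⁴ = 2 − 2·(136.0/150)⁴ = 0.6481.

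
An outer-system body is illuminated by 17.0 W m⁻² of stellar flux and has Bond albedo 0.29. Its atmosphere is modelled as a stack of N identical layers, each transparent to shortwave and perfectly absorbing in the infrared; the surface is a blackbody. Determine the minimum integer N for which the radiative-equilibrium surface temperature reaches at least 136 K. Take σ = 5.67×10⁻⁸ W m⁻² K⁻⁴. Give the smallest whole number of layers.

6

OLR = S(1−α)/4 = 3.018 W m⁻²; the top layer radiates at T_e = 85.41 K.
Since T_s⁴ = (N+1)T_e⁴, we need N ≥ (T_s/T_e)⁴ − 1 = 5.428.
The minimum whole number is N = 6.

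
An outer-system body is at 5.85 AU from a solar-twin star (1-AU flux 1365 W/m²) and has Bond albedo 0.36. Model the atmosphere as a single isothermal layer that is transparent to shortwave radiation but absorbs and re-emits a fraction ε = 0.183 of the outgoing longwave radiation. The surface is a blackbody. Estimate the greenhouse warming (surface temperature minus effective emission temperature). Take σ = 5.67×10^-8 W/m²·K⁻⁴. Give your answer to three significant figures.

Flux at the orbit: S = 1365/(5.85)² = 39.89 W/m².
Effective emission temperature (TOA balance): σT_e⁴ = S(1−α)/4 = 6.382 W/m² → T_e = 103.0 K.
Surface balance with a leaky layer gives σT_s⁴ = σT_e⁴·2/(2−ε), so T_s = T_e·[2/(2−0.183)]^(1/4) = 105.5 K.
Greenhouse warming: T_s − T_e = 2.501 K.

2.50 K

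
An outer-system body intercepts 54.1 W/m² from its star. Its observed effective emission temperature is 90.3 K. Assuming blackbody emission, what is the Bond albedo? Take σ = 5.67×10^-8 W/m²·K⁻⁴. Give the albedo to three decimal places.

0.721

Rearranging the radiative balance, α = 1 − 4σT⁴/S.
σT⁴ = 3.770 W/m², so 4σT⁴ = 15.08 W/m².
1−α = 15.08/54.10 = 0.2787, so α = 0.7213.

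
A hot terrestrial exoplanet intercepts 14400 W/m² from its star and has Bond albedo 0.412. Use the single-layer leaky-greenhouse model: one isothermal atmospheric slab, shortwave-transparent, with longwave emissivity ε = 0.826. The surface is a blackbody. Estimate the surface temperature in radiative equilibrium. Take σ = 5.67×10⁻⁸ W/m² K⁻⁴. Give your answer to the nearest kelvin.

Effective emission temperature (TOA balance): σT_e⁴ = S(1−α)/4 = 2117 W/m² → T_e = 439.6 K.
The surface balance (absorbed SW + ε·downward IR = σT_s⁴) with T_a⁴ = T_s⁴/2 reduces to T_s = T_e·[2/(2−ε)]^¼ = 502.2 K.

502 K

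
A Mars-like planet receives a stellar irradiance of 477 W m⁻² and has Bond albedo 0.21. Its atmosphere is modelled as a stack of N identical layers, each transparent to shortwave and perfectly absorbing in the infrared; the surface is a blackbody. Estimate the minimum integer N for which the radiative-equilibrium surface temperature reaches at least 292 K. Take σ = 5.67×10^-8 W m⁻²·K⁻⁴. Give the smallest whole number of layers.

4

The effective emission temperature is T_e = [S(1−α)/(4σ)]^¼ = 201.9 K.
T_s = (N+1)^(1/4)·T_e ≥ 292 K requires N+1 ≥ (T_s/T_e)⁴ = (292/201.9)⁴ = 4.376.
The minimum whole number is N = 4.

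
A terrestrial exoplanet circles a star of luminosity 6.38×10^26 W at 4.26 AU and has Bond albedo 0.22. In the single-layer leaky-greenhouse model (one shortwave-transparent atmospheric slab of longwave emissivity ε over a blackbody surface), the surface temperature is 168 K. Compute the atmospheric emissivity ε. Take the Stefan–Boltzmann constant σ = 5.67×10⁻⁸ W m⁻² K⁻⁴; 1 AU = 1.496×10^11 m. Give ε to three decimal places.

0.921

Orbital distance: d = 4.26 AU = 6.373×10^11 m.
Spreading L over a sphere of radius d: S = 6.38×10^26/(4π·6.37×10^11²) = 125.0 W m⁻².
First, T_e = [125.0·(1−0.22)/(4σ)]^(1/4) = 144.0 K.
Inverting T_s⁴ = 2T_e⁴/(2−ε): (T_e/T_s)⁴ = 0.5397, so ε = 2(1 − 0.5397) = 0.9206.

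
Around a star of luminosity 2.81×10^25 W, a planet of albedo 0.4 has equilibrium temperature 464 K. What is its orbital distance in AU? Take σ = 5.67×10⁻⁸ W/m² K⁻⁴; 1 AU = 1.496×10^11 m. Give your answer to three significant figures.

0.0755 AU

Energy balance gives S = 4σT⁴/(1−α) = 17520 W/m².
S = L/(4πd²) → d = √(L/4πS) = √(2.81×10^25/(4π·17520)) = 1.130×10^10 m = 0.07552 AU.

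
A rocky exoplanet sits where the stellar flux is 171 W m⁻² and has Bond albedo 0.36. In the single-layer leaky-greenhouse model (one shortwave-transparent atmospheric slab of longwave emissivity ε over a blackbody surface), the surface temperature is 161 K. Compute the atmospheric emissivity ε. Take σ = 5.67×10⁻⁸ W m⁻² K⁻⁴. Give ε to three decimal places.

0.564

First, T_e = [171.0·(1−0.36)/(4σ)]^(1/4) = 148.2 K.
Since (2−ε)/2 = (T_e/T_s)⁴ = 0.7182, ε = 0.5637.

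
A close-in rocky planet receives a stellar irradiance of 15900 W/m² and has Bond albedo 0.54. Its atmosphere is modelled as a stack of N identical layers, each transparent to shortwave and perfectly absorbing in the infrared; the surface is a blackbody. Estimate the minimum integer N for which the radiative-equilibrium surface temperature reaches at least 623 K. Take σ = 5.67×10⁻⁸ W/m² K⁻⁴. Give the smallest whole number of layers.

4

OLR = S(1−α)/4 = 1828 W/m²; the top layer radiates at T_e = 423.8 K.
Since T_s⁴ = (N+1)T_e⁴, we need N ≥ (T_s/T_e)⁴ − 1 = 3.671.
So N ≥ 3.671; the smallest integer is N = 4.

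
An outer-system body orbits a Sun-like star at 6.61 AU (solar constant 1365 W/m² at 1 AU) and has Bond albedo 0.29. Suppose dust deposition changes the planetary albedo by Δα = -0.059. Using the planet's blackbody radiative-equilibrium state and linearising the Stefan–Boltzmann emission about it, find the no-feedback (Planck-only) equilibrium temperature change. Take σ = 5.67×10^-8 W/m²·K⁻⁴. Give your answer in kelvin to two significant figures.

Irradiance scales as 1/d², so S = 1365 W/m² × (1/6.61)² = 31.24 W/m².
The baseline emission temperature is T_e = 99.45 K.
ΔF = −(S/4)Δα = −(31.24/4)×(-0.059) = 0.4608 W/m².
Planck response: λ_P = 4σT_e³ = 4·5.67×10⁻⁸·(99.45)³ = 0.2230 W/m²/K.
ΔT₀ = ΔF/λ_P = 0.4608/0.2230 = 2.07 K.

2.1 K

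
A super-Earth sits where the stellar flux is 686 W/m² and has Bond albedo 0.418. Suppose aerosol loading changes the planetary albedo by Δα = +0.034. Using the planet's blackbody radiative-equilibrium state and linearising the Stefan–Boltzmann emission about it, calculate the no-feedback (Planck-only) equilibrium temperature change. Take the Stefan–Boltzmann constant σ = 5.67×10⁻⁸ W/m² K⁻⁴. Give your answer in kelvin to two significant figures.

Unperturbed T_e = [686.0·(1−0.418)/(4σ)]^¼ = 204.8 K.
The change in absorbed flux is Δ[S(1−α)/4] = −SΔα/4 = -5.831 W/m².
Planck response: λ_P = 4σT_e³ = 4·5.67×10⁻⁸·(204.8)³ = 1.949 W/m²/K.
So ΔT₀ = -5.831/1.949 = -2.99 K.

-3.0 kelvin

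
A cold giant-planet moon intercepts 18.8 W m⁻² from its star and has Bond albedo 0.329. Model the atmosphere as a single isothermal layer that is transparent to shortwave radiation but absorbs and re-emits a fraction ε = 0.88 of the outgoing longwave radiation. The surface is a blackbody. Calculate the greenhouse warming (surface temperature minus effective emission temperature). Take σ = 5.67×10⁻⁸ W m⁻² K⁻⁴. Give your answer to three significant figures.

13.5 K

The planet radiates to space at T_e = [S(1−α)/(4σ)]^(1/4) = 86.36 K.
Surface balance with a leaky layer gives σT_s⁴ = σT_e⁴·2/(2−ε), so T_s = T_e·[2/(2−0.88)]^(1/4) = 99.83 K.
Greenhouse warming: T_s − T_e = 13.47 K.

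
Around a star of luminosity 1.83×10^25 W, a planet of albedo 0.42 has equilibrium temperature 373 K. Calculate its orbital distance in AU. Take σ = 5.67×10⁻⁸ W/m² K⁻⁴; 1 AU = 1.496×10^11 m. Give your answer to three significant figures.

0.0927 AU

The flux needed for this T is 4σT⁴/(1−0.42) = 7569 W/m².
Then d = [L/(4πS)]^(1/2) = 1.387×10^10 m, i.e. 0.09272 AU.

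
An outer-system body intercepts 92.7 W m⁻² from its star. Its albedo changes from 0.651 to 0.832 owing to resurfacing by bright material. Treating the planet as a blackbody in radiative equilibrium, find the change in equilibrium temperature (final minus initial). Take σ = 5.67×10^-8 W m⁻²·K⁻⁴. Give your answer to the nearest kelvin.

-18 K

Before: T₁ = [92.70·0.349/(4σ)]^(1/4) = 109.3 K.
Final:   T₂ = [S(1−0.832)/(4σ)]^(1/4) = 91.03 K.
ΔT = T₂ − T₁ = -18.26 K.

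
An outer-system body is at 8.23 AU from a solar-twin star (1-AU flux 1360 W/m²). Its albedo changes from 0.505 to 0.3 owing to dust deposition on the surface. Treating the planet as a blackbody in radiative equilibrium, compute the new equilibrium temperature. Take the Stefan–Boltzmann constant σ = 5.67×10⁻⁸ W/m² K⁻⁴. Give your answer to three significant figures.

By the inverse-square law, S = 1360/8.23² = 20.08 W/m².
T₂ = [S(1−α₂)/(4σ)]^(1/4) = [20.08·0.7/(4σ)]^(1/4) = 88.73 K.

88.7 K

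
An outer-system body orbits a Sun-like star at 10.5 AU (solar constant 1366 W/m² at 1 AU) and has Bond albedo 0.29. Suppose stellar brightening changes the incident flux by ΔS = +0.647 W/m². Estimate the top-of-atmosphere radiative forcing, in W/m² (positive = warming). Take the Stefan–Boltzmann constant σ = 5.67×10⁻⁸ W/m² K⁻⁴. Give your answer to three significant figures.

0.115 W/m²

Irradiance scales as 1/d², so S = 1366 W/m² × (1/10.5)² = 12.39 W/m².
TOA radiative forcing: ΔF = (1−α)ΔS/4 = 0.71·(+0.647)/4 = 0.1148 W/m².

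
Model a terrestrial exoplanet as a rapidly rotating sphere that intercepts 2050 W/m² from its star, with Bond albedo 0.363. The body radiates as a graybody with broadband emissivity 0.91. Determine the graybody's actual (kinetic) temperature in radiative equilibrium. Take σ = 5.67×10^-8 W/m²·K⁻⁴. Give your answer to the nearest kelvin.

Absorbed flux (global mean): S(1−α)/4 = 2050·0.637/4 = 326.5 W/m².
Equating to εσT⁴ with ε = 0.91: T = (326.5/0.91σ)^(1/4) = 282.0 K.

282 K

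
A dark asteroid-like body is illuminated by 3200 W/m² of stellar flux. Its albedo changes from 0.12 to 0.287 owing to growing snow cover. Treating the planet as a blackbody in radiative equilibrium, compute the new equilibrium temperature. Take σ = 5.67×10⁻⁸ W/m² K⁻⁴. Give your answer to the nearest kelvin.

317 kelvin

With the new albedo, S(1−α₂)/4 = 570.4 W/m², so T₂ = 316.7 K.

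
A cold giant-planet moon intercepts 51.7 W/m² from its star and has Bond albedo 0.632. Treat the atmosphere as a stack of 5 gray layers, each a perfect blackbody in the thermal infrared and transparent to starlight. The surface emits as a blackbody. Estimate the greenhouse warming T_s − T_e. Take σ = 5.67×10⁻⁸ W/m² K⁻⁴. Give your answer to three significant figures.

The effective emission temperature is T_e = [S(1−α)/(4σ)]^¼ = 95.70 K.
T_s = (N+1)^(1/4)·T_e = 149.8 K.
So the greenhouse effect raises the surface by 149.8 − 95.70 = 54.08 K.

54.1 kelvin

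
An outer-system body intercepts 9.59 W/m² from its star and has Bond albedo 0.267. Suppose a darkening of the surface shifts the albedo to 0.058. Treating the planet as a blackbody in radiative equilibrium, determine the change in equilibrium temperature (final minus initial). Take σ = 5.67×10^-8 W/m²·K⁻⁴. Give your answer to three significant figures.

With α = 0.267, T₁ = 74.61 K.
Final:   T₂ = [S(1−0.058)/(4σ)]^(1/4) = 79.44 K.
ΔT = T₂ − T₁ = 4.829 K.

4.83 K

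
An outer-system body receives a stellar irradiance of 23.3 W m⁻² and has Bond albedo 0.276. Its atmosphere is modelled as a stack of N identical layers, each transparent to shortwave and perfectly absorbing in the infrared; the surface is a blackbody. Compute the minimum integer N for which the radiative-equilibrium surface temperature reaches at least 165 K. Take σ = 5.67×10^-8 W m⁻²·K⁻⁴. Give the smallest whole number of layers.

OLR = S(1−α)/4 = 4.217 W m⁻²; the top layer radiates at T_e = 92.87 K.
Need (N+1)T_e⁴ ≥ T_s⁴, i.e. N+1 ≥ (165/92.87)⁴ = 9.965.
Rounding up, N = 9.

9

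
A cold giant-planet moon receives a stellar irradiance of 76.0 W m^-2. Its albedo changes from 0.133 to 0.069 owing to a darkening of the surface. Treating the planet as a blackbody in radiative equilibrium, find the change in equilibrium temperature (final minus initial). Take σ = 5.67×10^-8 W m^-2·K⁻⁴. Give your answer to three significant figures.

With α = 0.133, T₁ = 130.6 K.
Final:   T₂ = [S(1−0.069)/(4σ)]^(1/4) = 132.9 K.
ΔT = T₂ − T₁ = 2.345 K.

2.35 kelvin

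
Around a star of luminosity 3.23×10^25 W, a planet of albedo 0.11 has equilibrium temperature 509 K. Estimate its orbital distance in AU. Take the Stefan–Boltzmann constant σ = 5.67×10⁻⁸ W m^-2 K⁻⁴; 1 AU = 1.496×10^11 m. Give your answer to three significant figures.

The flux needed for this T is 4σT⁴/(1−0.11) = 17110 W m^-2.
Then d = [L/(4πS)]^(1/2) = 1.226×10^10 m, i.e. 0.08194 AU.

0.0819 AU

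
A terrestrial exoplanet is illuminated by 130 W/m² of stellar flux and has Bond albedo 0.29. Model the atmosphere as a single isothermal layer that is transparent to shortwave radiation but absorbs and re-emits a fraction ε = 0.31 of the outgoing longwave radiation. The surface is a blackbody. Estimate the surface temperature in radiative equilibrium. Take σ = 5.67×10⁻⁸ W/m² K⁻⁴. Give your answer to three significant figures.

148 K

At the top of the atmosphere, σT_e⁴ = S(1−α)/4 = 23.07 W/m², giving T_e = 142.0 K.
Surface balance with a leaky layer gives σT_s⁴ = σT_e⁴·2/(2−ε), so T_s = T_e·[2/(2−0.31)]^(1/4) = 148.1 K.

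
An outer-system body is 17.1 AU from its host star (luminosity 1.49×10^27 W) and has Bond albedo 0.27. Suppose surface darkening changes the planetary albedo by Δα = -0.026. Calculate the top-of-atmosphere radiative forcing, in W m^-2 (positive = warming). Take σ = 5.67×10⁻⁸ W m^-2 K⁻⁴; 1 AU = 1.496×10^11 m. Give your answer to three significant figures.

0.118 W m^-2

Orbital distance: d = 17.1 AU = 2.558×10^12 m.
S = L/(4πd²) = 18.12 W m^-2.
The change in absorbed flux is Δ[S(1−α)/4] = −SΔα/4 = 0.1178 W m^-2.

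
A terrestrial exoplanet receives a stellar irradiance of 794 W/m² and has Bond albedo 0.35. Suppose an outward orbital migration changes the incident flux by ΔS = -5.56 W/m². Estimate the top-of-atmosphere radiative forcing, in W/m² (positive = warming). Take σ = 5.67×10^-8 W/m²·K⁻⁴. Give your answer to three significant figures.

ΔF = Δ[S(1−α)]/4 = (1−0.35)·-5.56/4 = -0.9035 W/m².

-0.903 W/m²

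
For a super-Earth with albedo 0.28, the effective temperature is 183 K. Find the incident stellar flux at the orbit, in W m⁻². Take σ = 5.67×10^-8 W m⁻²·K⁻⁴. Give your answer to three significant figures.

Invert the energy balance for S: S = 4σT⁴/(1−α).
σT⁴ = 5.67×10⁻⁸·(183)⁴ = 63.59 W m⁻².
So S = 4×63.59/(1−0.28) = 353.3 W m⁻².

353 W m⁻²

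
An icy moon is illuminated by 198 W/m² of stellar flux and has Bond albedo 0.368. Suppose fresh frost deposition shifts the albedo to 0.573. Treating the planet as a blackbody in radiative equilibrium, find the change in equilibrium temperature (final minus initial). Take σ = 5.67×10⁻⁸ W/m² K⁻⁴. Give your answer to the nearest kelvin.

-14 K

Initial: T₁ = [S(1−0.368)/(4σ)]^(1/4) = 153.3 K.
Final:   T₂ = [S(1−0.573)/(4σ)]^(1/4) = 139.0 K.
ΔT = T₂ − T₁ = -14.31 K.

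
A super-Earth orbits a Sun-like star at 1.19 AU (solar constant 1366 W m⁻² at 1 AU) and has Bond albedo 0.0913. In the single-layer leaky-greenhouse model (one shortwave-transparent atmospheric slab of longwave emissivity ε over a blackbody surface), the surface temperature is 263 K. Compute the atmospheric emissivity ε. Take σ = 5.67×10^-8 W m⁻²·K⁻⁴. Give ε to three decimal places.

Flux at the orbit: S = 1366/(1.19)² = 964.6 W m⁻².
TOA balance gives T_e = 249.3 K.
T_s⁴ = T_e⁴·2/(2−ε) → ε = 2 − 2(T_e/T_s)⁴ = 2 − 2·(249.3/263)⁴ = 0.3844.

0.384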